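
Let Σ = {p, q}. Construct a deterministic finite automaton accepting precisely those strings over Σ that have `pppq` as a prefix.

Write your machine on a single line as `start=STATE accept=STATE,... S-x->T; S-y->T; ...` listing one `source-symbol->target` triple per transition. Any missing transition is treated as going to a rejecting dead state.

Walk along `pppq` while the input agrees: from s0 take `p` to s1, and so on. Any deviation drops to the rejecting sink s5. Once s4 is reached the prefix is confirmed and every continuation is accepted.
A 6-state machine:
        p   q  
>  s0   s1  s5 
   s1   s2  s5 
   s2   s3  s5 
   s3   s5  s4 
 * s4   s4  s4 
   s5   s5  s5 
(> = start, * = accepting)

start=s0; accept=s4; s0-p->s1; s0-q->s5; s1-p->s2; s1-q->s5; s2-p->s3; s2-q->s5; s3-p->s5; s3-q->s4; s4-p->s4; s4-q->s4; s5-p->s5; s5-q->s5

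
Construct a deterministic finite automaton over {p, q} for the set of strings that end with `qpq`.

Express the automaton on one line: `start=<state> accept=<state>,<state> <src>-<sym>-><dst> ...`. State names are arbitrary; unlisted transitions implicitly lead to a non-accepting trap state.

Remember how much of `qpq` the current input suffix matches. State S0 means no match yet; S1 means the last symbol is `q`; S2 means the last 2 symbols are `qp`; S3 means the last 3 symbols are `qpq`. Only S3 accepts. On a mismatch, fall back to the longest proper suffix that is still a prefix of `qpq`.
A 4-state machine:
        p   q  
>  S0   S0  S1 
   S1   S2  S1 
   S2   S0  S3 
 * S3   S2  S1 
(> = start, * = accepting)

start=S0 accept=S3 S0-p->S0 S0-q->S1 S1-p->S2 S1-q->S1 S2-p->S0 S2-q->S3 S3-p->S2 S3-q->S1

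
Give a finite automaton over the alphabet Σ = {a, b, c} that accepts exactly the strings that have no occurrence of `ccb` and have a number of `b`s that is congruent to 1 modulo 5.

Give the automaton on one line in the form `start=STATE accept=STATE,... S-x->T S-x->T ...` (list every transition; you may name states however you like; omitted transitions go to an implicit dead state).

Build one automaton per condition and run them in lockstep. One (4 states) tracks partial matches of the forbidden pattern `ccb`; the other (5 states) tracks the count of `b`s modulo 5. Each combined state is a pair, one component from each; accept when both components accept. Minimizing collapses redundant product states.
          a    b    c  
>  q0     q0   q1   q2 
 * q1     q1   q3   q4 
   q2     q0   q1   q5 
   q3     q3   q6   q7 
 * q4     q1   q3   q8 
   q5     q0   q9   q5 
   q6     q6  q10  q11 
   q7     q3   q6  q12 
 * q8     q1   q9   q8 
   q9     q9   q9   q9 
   q10   q10   q0  q13 
   q11    q6  q10  q14 
   q12    q3   q9  q12 
   q13   q10   q0  q15 
   q14    q6   q9  q14 
   q15   q10   q9  q15 
(> = start, * = accepting)

start=q0 accept=q1,q4,q8 q0-a->q0 q0-b->q1 q0-c->q2 q1-a->q1 q1-b->q3 q1-c->q4 q2-a->q0 q2-b->q1 q2-c->q5 q3-a->q3 q3-b->q6 q3-c->q7 q4-a->q1 q4-b->q3 q4-c->q8 q5-a->q0 q5-b->q9 q5-c->q5 q6-a->q6 q6-b->q10 q6-c->q11 q7-a->q3 q7-b->q6 q7-c->q12 q8-a->q1 q8-b->q9 q8-c->q8 q9-a->q9 q9-b->q9 q9-c->q9 q10-a->q10 q10-b->q0 q10-c->q13 q11-a->q6 q11-b->q10 q11-c->q14 q12-a->q3 q12-b->q9 q12-c->q12 q13-a->q10 q13-b->q0 q13-c->q15 q14-a->q6 q14-b->q9 q14-c->q14 q15-a->q10 q15-b->q9 q15-c->q15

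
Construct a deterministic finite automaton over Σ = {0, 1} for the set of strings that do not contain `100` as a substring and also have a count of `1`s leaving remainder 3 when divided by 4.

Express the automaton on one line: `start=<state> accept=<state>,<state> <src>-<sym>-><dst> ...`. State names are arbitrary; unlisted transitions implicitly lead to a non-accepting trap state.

start=s0 accept=s6,s8 s0-0->s0 s0-1->s1 s1-0->s2 s1-1->s3 s2-0->s4 s2-1->s3 s3-0->s5 s3-1->s6 s4-0->s4 s4-1->s7 s5-0->s7 s5-1->s6 s6-0->s8 s6-1->s9 s7-0->s7 s7-1->s10 s8-0->s10 s8-1->s9 s9-0->s11 s9-1->s1 s10-0->s10 s10-1->s12 s11-0->s12 s11-1->s1 s12-0->s12 s12-1->s4

Run two small machines in parallel and take their product. The first has 4 states tracking partial matches of the forbidden pattern `100`; the second has 4 states tracking the count of `1`s modulo 4. A product state is a pair (one from each), accepting exactly when both do.
          0    1  
>  s0     s0   s1 
   s1     s2   s3 
   s2     s4   s3 
   s3     s5   s6 
   s4     s4   s7 
   s5     s7   s6 
 * s6     s8   s9 
   s7     s7  s10 
 * s8    s10   s9 
   s9    s11   s1 
   s10   s10  s12 
   s11   s12   s1 
   s12   s12   s4 
(> = start, * = accepting)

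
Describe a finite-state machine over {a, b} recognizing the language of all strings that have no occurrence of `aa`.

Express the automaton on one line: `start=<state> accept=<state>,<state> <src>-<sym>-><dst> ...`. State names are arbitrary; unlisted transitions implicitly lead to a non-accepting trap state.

start=q0 accept=q0,q1 q0-a->q1 q0-b->q0 q1-a->q2 q1-b->q0 q2-a->q2 q2-b->q2

This is the complement of 'contains `aa`'. Use the same substring-matching states — q0 through q2 holding how much of `aa` has just been matched — but flip the accepting set: everything except the trap q2 accepts.
3 states suffice.
        a   b  
>* q0   q1  q0 
 * q1   q2  q0 
   q2   q2  q2 
(> = start, * = accepting)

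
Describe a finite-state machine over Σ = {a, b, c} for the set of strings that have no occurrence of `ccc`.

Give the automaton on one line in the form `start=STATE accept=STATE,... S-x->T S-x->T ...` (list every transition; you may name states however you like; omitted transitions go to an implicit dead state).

Track partial matches of the forbidden pattern `ccc`. State S3 is a dead state reached once `ccc` has occurred; every other state accepts. S0 means no part of `ccc` is currently matched.
A 4-state machine:
        a   b   c  
>* S0   S0  S0  S1 
 * S1   S0  S0  S2 
 * S2   S0  S0  S3 
   S3   S3  S3  S3 
(> = start, * = accepting)

start=S0 accept=S0,S1,S2 S0-a->S0 S0-b->S0 S0-c->S1 S1-a->S0 S1-b->S0 S1-c->S2 S2-a->S0 S2-b->S0 S2-c->S3 S3-a->S3 S3-b->S3 S3-c->S3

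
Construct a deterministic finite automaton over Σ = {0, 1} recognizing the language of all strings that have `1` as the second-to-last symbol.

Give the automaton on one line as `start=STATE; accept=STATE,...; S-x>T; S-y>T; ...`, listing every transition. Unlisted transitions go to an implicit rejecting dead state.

start=q0; accept=q5,q6; q0-0>q1; q0-1>q2; q1-0>q3; q1-1>q4; q2-0>q5; q2-1>q6; q3-0>q3; q3-1>q4; q4-0>q5; q4-1>q6; q5-0>q3; q5-1>q4; q6-0>q5; q6-1>q6

Because acceptance depends on a position counted from the end, the machine has to buffer the most recent 2 symbols. Make each state the string of the last up-to-2 symbols read; on input `x` shift the window left and append `x`. Accept when the buffered window has length 2 and begins with `1`.
        0   1  
>  q0   q1  q2 
   q1   q3  q4 
   q2   q5  q6 
   q3   q3  q4 
   q4   q5  q6 
 * q5   q3  q4 
 * q6   q5  q6 
(> = start, * = accepting)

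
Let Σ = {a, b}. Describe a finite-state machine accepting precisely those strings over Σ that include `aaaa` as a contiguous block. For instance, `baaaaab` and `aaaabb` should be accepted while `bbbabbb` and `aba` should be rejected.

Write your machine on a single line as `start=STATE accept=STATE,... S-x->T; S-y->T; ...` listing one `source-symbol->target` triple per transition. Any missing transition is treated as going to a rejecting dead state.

Track how much of `aaaa` has been matched so far: state S0 is no progress, S4 is the absorbing accept state reached once `aaaa` has occurred. Intermediate states record partial matches; on a mismatch, fall back to the longest reusable overlap.
With 5 states:
        a   b  
>  S0   S1  S0 
   S1   S2  S0 
   S2   S3  S0 
   S3   S4  S0 
 * S4   S4  S4 
(> = start, * = accepting)

start=S0; accept=S4; S0-a->S1; S0-b->S0; S1-a->S2; S1-b->S0; S2-a->S3; S2-b->S0; S3-a->S4; S3-b->S0; S4-a->S4; S4-b->S4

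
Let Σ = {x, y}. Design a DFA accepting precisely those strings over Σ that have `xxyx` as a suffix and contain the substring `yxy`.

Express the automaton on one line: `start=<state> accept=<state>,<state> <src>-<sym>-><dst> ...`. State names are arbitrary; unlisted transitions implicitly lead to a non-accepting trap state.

Handle the two conditions separately and then intersect. One (5 states) tracks how much of the suffix `xxyx` has currently been matched; the other (4 states) tracks whether and how much of `yxy` has been seen. Each combined state is a pair, one component from each; accept when both components accept.
With 12 states:
          x    y  
>  S0     S1   S2 
   S1     S3   S2 
   S2     S4   S2 
   S3     S3   S5 
   S4     S3   S6 
   S5     S7   S2 
   S6     S8   S6 
   S7     S3   S6 
   S8     S9   S6 
   S9     S9  S10 
   S10   S11   S6 
 * S11    S9   S6 
(> = start, * = accepting)

start=S0 accept=S11 S0-x->S1 S0-y->S2 S1-x->S3 S1-y->S2 S2-x->S4 S2-y->S2 S3-x->S3 S3-y->S5 S4-x->S3 S4-y->S6 S5-x->S7 S5-y->S2 S6-x->S8 S6-y->S6 S7-x->S3 S7-y->S6 S8-x->S9 S8-y->S6 S9-x->S9 S9-y->S10 S10-x->S11 S10-y->S6 S11-x->S9 S11-y->S6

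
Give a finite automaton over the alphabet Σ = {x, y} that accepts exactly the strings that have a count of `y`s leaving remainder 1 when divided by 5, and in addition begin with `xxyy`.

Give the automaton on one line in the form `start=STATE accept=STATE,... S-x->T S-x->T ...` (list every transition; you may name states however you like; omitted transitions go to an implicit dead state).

Run two small machines in parallel and take their product. The first has 5 states tracking the count of `y`s modulo 5; the second has 6 states tracking whether the input so far still matches the prefix `xxyy`. A product state is a pair (one from each), accepting exactly when both do. Equivalent product states are then merged.
A 10-state machine:
        x   y  
>  q0   q1  q2 
   q1   q3  q2 
   q2   q2  q2 
   q3   q2  q4 
   q4   q2  q5 
   q5   q5  q6 
   q6   q6  q7 
   q7   q7  q8 
   q8   q8  q9 
 * q9   q9  q5 
(> = start, * = accepting)

start=q0 accept=q9 q0-x->q1 q0-y->q2 q1-x->q3 q1-y->q2 q2-x->q2 q2-y->q2 q3-x->q2 q3-y->q4 q4-x->q2 q4-y->q5 q5-x->q5 q5-y->q6 q6-x->q6 q6-y->q7 q7-x->q7 q7-y->q8 q8-x->q8 q8-y->q9 q9-x->q9 q9-y->q5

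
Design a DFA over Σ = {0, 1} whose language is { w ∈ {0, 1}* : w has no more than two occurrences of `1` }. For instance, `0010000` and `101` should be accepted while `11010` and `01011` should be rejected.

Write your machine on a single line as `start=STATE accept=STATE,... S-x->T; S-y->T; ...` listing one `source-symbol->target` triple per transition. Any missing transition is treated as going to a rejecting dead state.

Only the number of `1`s matters, and only up to 3. Make a chain q0 → q1 → q2 → q3 advanced by each `1` (with q3 absorbing); every other symbol self-loops. The accepting set is {q0, q1, q2}.
4 states suffice.
        0   1  
>* q0   q0  q1 
 * q1   q1  q2 
 * q2   q2  q3 
   q3   q3  q3 
(> = start, * = accepting)

start=q0; accept=q0,q1,q2; q0-0->q0; q0-1->q1; q1-0->q1; q1-1->q2; q2-0->q2; q2-1->q3; q3-0->q3; q3-1->q3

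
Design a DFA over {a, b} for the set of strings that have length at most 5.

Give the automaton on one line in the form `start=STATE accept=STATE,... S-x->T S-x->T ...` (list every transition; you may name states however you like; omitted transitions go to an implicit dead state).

We only need to distinguish lengths 0, 1, …, 5, and '>5'. Chain S0 → S1 → S2 → S3 → S4 → S5 → S6 on every symbol, with S6 looping. Accepting states: {S0, S1, S2, S3, S4, S5}.
7 states suffice.
        a   b  
>* S0   S1  S1 
 * S1   S2  S2 
 * S2   S3  S3 
 * S3   S4  S4 
 * S4   S5  S5 
 * S5   S6  S6 
   S6   S6  S6 
(> = start, * = accepting)

start=S0 accept=S0,S1,S2,S3,S4,S5 S0-a->S1 S0-b->S1 S1-a->S2 S1-b->S2 S2-a->S3 S2-b->S3 S3-a->S4 S3-b->S4 S4-a->S5 S4-b->S5 S5-a->S6 S5-b->S6 S6-a->S6 S6-b->S6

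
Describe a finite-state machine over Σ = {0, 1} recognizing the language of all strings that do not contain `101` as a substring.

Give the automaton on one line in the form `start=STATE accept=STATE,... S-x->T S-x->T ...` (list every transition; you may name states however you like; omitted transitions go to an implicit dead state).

start=q0 accept=q0,q1,q2 q0-0->q0 q0-1->q1 q1-0->q2 q1-1->q1 q2-0->q0 q2-1->q3 q3-0->q3 q3-1->q3

Track partial matches of the forbidden pattern `101`. State q3 is a dead state reached once `101` has occurred; every other state accepts. q0 means no part of `101` is currently matched.
With 4 states:
        0   1  
>* q0   q0  q1 
 * q1   q2  q1 
 * q2   q0  q3 
   q3   q3  q3 
(> = start, * = accepting)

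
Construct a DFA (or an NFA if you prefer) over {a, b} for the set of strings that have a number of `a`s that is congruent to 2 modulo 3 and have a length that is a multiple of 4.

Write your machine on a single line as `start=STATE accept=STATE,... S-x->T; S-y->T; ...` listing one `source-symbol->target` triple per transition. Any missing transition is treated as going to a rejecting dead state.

Build one automaton per condition and run them in lockstep. The first has 3 states tracking the count of `a`s modulo 3; the second has 4 states tracking the input length modulo 4. A product state is a pair (one from each), accepting exactly when both do.
With 12 states:
          a    b  
>  q0     q1   q2 
   q1     q3   q4 
   q2     q4   q5 
   q3     q6   q7 
   q4     q7   q8 
   q5     q8   q6 
   q6     q9   q0 
   q7     q0  q10 
   q8    q10   q9 
   q9    q11   q1 
 * q10    q2  q11 
   q11    q5   q3 
(> = start, * = accepting)

start=q0; accept=q10; q0-a->q1; q0-b->q2; q1-a->q3; q1-b->q4; q2-a->q4; q2-b->q5; q3-a->q6; q3-b->q7; q4-a->q7; q4-b->q8; q5-a->q8; q5-b->q6; q6-a->q9; q6-b->q0; q7-a->q0; q7-b->q10; q8-a->q10; q8-b->q9; q9-a->q11; q9-b->q1; q10-a->q2; q10-b->q11; q11-a->q5; q11-b->q3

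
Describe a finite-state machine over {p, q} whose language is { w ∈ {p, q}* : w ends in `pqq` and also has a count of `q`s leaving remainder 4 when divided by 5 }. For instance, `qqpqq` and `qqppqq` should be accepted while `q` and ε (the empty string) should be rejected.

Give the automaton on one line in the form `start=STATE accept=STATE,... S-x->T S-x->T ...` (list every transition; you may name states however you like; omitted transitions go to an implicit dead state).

Handle the two conditions separately and then intersect. The first has 4 states tracking how much of the suffix `pqq` has currently been matched; the second has 5 states tracking the count of `q`s modulo 5. A product state is a pair (one from each), accepting exactly when both do. Equivalent product states are then merged.
8 states suffice.
        p   q  
>  S0   S0  S1 
   S1   S1  S2 
   S2   S3  S4 
   S3   S3  S5 
   S4   S4  S6 
   S5   S4  S7 
   S6   S6  S0 
 * S7   S6  S0 
(> = start, * = accepting)

start=S0 accept=S7 S0-p->S0 S0-q->S1 S1-p->S1 S1-q->S2 S2-p->S3 S2-q->S4 S3-p->S3 S3-q->S5 S4-p->S4 S4-q->S6 S5-p->S4 S5-q->S7 S6-p->S6 S6-q->S0 S7-p->S6 S7-q->S0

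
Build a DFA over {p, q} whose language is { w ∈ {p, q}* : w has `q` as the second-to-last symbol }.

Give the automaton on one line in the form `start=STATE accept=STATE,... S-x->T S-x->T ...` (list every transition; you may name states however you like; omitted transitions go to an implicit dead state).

Because acceptance depends on a position counted from the end, the machine has to buffer the most recent 2 symbols. Make each state the string of the last up-to-2 symbols read; on input `x` shift the window left and append `x`. Accept when the buffered window has length 2 and begins with `q`.
        p   q  
>  S0   S1  S2 
   S1   S3  S4 
   S2   S5  S6 
   S3   S3  S4 
   S4   S5  S6 
 * S5   S3  S4 
 * S6   S5  S6 
(> = start, * = accepting)

start=S0 accept=S5,S6 S0-p->S1 S0-q->S2 S1-p->S3 S1-q->S4 S2-p->S5 S2-q->S6 S3-p->S3 S3-q->S4 S4-p->S5 S4-q->S6 S5-p->S3 S5-q->S4 S6-p->S5 S6-q->S6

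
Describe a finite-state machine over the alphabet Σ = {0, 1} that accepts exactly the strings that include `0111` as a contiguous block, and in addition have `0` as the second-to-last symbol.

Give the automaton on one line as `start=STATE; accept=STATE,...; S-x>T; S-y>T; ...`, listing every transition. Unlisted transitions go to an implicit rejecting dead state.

Build one automaton per condition and run them in lockstep. One (5 states) tracks whether and how much of `0111` has been seen; the other (7 states) tracks the last 2 symbols read. Each combined state is a pair, one component from each; accept when both components accept. Equivalent product states are then merged.
8 states suffice.
        0   1  
>  S0   S1  S0 
   S1   S1  S2 
   S2   S1  S3 
   S3   S1  S4 
   S4   S5  S4 
   S5   S6  S7 
 * S6   S6  S7 
 * S7   S5  S4 
(> = start, * = accepting)

start=S0; accept=S6,S7; S0-0>S1; S0-1>S0; S1-0>S1; S1-1>S2; S2-0>S1; S2-1>S3; S3-0>S1; S3-1>S4; S4-0>S5; S4-1>S4; S5-0>S6; S5-1>S7; S6-0>S6; S6-1>S7; S7-0>S5; S7-1>S4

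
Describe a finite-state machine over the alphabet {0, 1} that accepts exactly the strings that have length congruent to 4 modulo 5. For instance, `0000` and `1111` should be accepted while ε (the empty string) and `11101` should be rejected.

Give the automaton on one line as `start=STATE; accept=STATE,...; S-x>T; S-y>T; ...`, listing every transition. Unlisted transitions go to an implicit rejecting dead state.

start=q0; accept=q4; q0-0>q1; q0-1>q1; q1-0>q2; q1-1>q2; q2-0>q3; q2-1>q3; q3-0>q4; q3-1>q4; q4-0>q0; q4-1>q0

Only the length mod 5 matters, so use a 5-cycle: from any state, every input symbol moves to the next state, wrapping q4 back to q0. Mark q4 accepting.
5 states suffice.
        0   1  
>  q0   q1  q1 
   q1   q2  q2 
   q2   q3  q3 
   q3   q4  q4 
 * q4   q0  q0 
(> = start, * = accepting)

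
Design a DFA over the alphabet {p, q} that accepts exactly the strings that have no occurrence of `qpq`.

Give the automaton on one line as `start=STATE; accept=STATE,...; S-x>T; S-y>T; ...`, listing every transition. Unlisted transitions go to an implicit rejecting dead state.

start=S0; accept=S0,S1,S2; S0-p>S0; S0-q>S1; S1-p>S2; S1-q>S1; S2-p>S0; S2-q>S3; S3-p>S3; S3-q>S3

Track partial matches of the forbidden pattern `qpq`. State S3 is a dead state reached once `qpq` has occurred; every other state accepts. S0 means no part of `qpq` is currently matched.
4 states suffice.
        p   q  
>* S0   S0  S1 
 * S1   S2  S1 
 * S2   S0  S3 
   S3   S3  S3 
(> = start, * = accepting)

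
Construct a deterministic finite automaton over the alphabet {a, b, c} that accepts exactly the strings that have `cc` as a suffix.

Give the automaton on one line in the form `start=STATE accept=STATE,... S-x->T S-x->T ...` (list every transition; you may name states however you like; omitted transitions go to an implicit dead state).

start=S0 accept=S2 S0-a->S0 S0-b->S0 S0-c->S1 S1-a->S0 S1-b->S0 S1-c->S2 S2-a->S0 S2-b->S0 S2-c->S2

Let each state record the length of the longest suffix of the input read so far that is also a prefix of `cc`. S1 means the last symbol is `c`; S2 means the last 2 symbols are `cc`. Accept only at S2, where the string currently ends in `cc`.
3 states suffice.
        a   b   c  
>  S0   S0  S0  S1 
   S1   S0  S0  S2 
 * S2   S0  S0  S2 
(> = start, * = accepting)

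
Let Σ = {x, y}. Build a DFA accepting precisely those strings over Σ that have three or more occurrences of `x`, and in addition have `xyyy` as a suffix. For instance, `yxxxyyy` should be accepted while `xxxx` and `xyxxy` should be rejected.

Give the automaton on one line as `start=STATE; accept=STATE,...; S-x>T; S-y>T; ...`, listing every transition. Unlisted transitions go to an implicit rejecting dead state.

start=q0; accept=q6; q0-x>q1; q0-y>q0; q1-x>q2; q1-y>q1; q2-x>q3; q2-y>q2; q3-x>q3; q3-y>q4; q4-x>q3; q4-y>q5; q5-x>q3; q5-y>q6; q6-x>q3; q6-y>q2

Handle the two conditions separately and then intersect. The first has 5 states tracking the count of `x`s, saturating at 4; the second has 5 states tracking how much of the suffix `xyyy` has currently been matched. A product state is a pair (one from each), accepting exactly when both do. Minimizing collapses redundant product states.
        x   y  
>  q0   q1  q0 
   q1   q2  q1 
   q2   q3  q2 
   q3   q3  q4 
   q4   q3  q5 
   q5   q3  q6 
 * q6   q3  q2 
(> = start, * = accepting)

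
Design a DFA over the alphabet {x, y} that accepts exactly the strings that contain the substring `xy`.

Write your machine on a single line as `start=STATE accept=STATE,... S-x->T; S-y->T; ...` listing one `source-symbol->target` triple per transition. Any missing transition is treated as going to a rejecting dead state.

start=s0; accept=s2; s0-x->s1; s0-y->s0; s1-x->s1; s1-y->s2; s2-x->s2; s2-y->s2

Track how much of `xy` has been matched so far: state s0 is no progress, s2 is the absorbing accept state reached once `xy` has occurred. Intermediate states record partial matches; on a mismatch, fall back to the longest reusable overlap.
A 3-state machine:
        x   y  
>  s0   s1  s0 
   s1   s1  s2 
 * s2   s2  s2 
(> = start, * = accepting)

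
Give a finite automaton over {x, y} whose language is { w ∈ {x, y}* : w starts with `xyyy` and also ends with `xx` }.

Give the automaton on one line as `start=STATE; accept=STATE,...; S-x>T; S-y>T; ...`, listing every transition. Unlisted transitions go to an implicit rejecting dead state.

start=A; accept=J; A-x>B; A-y>C; B-x>D; B-y>E; C-x>F; C-y>C; D-x>D; D-y>C; E-x>F; E-y>G; F-x>D; F-y>C; G-x>F; G-y>H; H-x>I; H-y>H; I-x>J; I-y>H; J-x>J; J-y>H

Run two small machines in parallel and take their product. The first has 6 states tracking whether the input so far still matches the prefix `xyyy`; the second has 3 states tracking how much of the suffix `xx` has currently been matched. A product state is a pair (one from each), accepting exactly when both do.
10 states suffice.
       x  y 
>  A   B  C 
   B   D  E 
   C   F  C 
   D   D  C 
   E   F  G 
   F   D  C 
   G   F  H 
   H   I  H 
   I   J  H 
 * J   J  H 
(> = start, * = accepting)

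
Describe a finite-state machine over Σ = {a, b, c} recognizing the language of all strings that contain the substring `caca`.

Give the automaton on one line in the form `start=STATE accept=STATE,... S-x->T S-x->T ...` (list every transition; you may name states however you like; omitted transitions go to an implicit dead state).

start=s0 accept=s4 s0-a->s0 s0-b->s0 s0-c->s1 s1-a->s2 s1-b->s0 s1-c->s1 s2-a->s0 s2-b->s0 s2-c->s3 s3-a->s4 s3-b->s0 s3-c->s1 s4-a->s4 s4-b->s4 s4-c->s4

States s0..s3 record the length of the longest prefix of `caca` that matches the current input suffix. Reaching s4 means `caca` has been seen, and we stay there forever. Accept from s4.
5 states suffice.
        a   b   c  
>  s0   s0  s0  s1 
   s1   s2  s0  s1 
   s2   s0  s0  s3 
   s3   s4  s0  s1 
 * s4   s4  s4  s4 
(> = start, * = accepting)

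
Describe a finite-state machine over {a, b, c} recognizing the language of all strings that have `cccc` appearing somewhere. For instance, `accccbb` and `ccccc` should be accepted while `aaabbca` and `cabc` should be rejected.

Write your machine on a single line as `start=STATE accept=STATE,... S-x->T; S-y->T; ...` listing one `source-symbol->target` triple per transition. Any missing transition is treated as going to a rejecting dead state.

Track how much of `cccc` has been matched so far: state s0 is no progress, s4 is the absorbing accept state reached once `cccc` has occurred. Intermediate states record partial matches; on a mismatch, fall back to the longest reusable overlap.
With 5 states:
        a   b   c  
>  s0   s0  s0  s1 
   s1   s0  s0  s2 
   s2   s0  s0  s3 
   s3   s0  s0  s4 
 * s4   s4  s4  s4 
(> = start, * = accepting)

start=s0; accept=s4; s0-a->s0; s0-b->s0; s0-c->s1; s1-a->s0; s1-b->s0; s1-c->s2; s2-a->s0; s2-b->s0; s2-c->s3; s3-a->s0; s3-b->s0; s3-c->s4; s4-a->s4; s4-b->s4; s4-c->s4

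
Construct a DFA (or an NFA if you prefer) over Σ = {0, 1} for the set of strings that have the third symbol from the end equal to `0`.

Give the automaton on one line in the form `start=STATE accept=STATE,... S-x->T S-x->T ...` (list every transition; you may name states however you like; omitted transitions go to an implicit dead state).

start=S0 accept=S7,S8,S9,S10 S0-0->S1 S0-1->S2 S1-0->S3 S1-1->S4 S2-0->S5 S2-1->S6 S3-0->S7 S3-1->S8 S4-0->S9 S4-1->S10 S5-0->S11 S5-1->S12 S6-0->S13 S6-1->S14 S7-0->S7 S7-1->S8 S8-0->S9 S8-1->S10 S9-0->S11 S9-1->S12 S10-0->S13 S10-1->S14 S11-0->S7 S11-1->S8 S12-0->S9 S12-1->S10 S13-0->S11 S13-1->S12 S14-0->S13 S14-1->S14

A DFA must remember the last 3 symbols (since which symbol is third-to-last isn't known until the input ends). Use one state per possible window of the last ≤3 symbols; accept from those whose window starts with `0`.
15 states suffice.
          0    1  
>  S0     S1   S2 
   S1     S3   S4 
   S2     S5   S6 
   S3     S7   S8 
   S4     S9  S10 
   S5    S11  S12 
   S6    S13  S14 
 * S7     S7   S8 
 * S8     S9  S10 
 * S9    S11  S12 
 * S10   S13  S14 
   S11    S7   S8 
   S12    S9  S10 
   S13   S11  S12 
   S14   S13  S14 
(> = start, * = accepting)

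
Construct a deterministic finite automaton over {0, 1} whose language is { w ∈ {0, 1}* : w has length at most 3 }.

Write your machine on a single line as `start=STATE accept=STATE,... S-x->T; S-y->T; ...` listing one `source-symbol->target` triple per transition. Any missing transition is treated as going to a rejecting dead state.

We only need to distinguish lengths 0, 1, …, 3, and '>3'. Chain A → B → C → D → E on every symbol, with E looping. Accepting states: {A, B, C, D}.
5 states suffice.
       0  1 
>* A   B  B 
 * B   C  C 
 * C   D  D 
 * D   E  E 
   E   E  E 
(> = start, * = accepting)

start=A; accept=A,B,C,D; A-0->B; A-1->B; B-0->C; B-1->C; C-0->D; C-1->D; D-0->E; D-1->E; E-0->E; E-1->E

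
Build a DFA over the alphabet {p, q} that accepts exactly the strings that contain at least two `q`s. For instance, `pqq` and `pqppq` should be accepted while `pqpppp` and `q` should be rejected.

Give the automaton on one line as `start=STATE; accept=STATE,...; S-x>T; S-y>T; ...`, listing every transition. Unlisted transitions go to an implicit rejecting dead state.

Only the number of `q`s matters, and only up to 3. Make a chain A → B → C → D advanced by each `q` (with D absorbing); every other symbol self-loops. The accepting set is {C, D}.
With 4 states:
       p  q 
>  A   A  B 
   B   B  C 
 * C   C  D 
 * D   D  D 
(> = start, * = accepting)

start=A; accept=C,D; A-p>A; A-q>B; B-p>B; B-q>C; C-p>C; C-q>D; D-p>D; D-q>D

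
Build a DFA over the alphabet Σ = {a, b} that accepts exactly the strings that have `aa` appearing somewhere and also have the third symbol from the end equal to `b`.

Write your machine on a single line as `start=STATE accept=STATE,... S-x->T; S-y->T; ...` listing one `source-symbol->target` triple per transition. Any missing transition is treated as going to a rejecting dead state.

start=S0; accept=S6,S9,S10,S11; S0-a->S1; S0-b->S2; S1-a->S3; S1-b->S2; S2-a->S4; S2-b->S2; S3-a->S3; S3-b->S5; S4-a->S6; S4-b->S2; S5-a->S7; S5-b->S8; S6-a->S3; S6-b->S5; S7-a->S6; S7-b->S9; S8-a->S10; S8-b->S11; S9-a->S7; S9-b->S8; S10-a->S6; S10-b->S9; S11-a->S10; S11-b->S11

Run two small machines in parallel and take their product. The first has 3 states tracking whether and how much of `aa` has been seen; the second has 15 states tracking the last 3 symbols read. A product state is a pair (one from each), accepting exactly when both do. Equivalent product states are then merged.
          a    b  
>  S0     S1   S2 
   S1     S3   S2 
   S2     S4   S2 
   S3     S3   S5 
   S4     S6   S2 
   S5     S7   S8 
 * S6     S3   S5 
   S7     S6   S9 
   S8    S10  S11 
 * S9     S7   S8 
 * S10    S6   S9 
 * S11   S10  S11 
(> = start, * = accepting)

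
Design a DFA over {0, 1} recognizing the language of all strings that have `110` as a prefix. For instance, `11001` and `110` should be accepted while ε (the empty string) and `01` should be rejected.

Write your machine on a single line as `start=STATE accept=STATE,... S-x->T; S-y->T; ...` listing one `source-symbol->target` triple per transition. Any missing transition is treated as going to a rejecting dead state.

Check the first 3 symbols one by one: q0 through q2 record how many have matched `110` so far; any wrong symbol goes to the dead state q4. After all 3 match we enter the accepting sink q3.
5 states suffice.
        0   1  
>  q0   q4  q1 
   q1   q4  q2 
   q2   q3  q4 
 * q3   q3  q3 
   q4   q4  q4 
(> = start, * = accepting)

start=q0; accept=q3; q0-0->q4; q0-1->q1; q1-0->q4; q1-1->q2; q2-0->q3; q2-1->q4; q3-0->q3; q3-1->q3; q4-0->q4; q4-1->q4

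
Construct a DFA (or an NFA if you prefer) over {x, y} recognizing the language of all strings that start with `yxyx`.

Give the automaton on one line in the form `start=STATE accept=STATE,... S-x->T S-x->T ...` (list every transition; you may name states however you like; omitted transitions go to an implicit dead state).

start=A accept=E A-x->F A-y->B B-x->C B-y->F C-x->F C-y->D D-x->E D-y->F E-x->E E-y->E F-x->F F-y->F

Walk along `yxyx` while the input agrees: from A take `y` to B, and so on. Any deviation drops to the rejecting sink F. Once E is reached the prefix is confirmed and every continuation is accepted.
With 6 states:
       x  y 
>  A   F  B 
   B   C  F 
   C   F  D 
   D   E  F 
 * E   E  E 
   F   F  F 
(> = start, * = accepting)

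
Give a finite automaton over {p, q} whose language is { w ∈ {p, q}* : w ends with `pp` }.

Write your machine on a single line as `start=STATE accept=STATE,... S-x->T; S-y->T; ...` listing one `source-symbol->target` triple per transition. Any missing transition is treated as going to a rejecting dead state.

Remember how much of `pp` the current input suffix matches. State S0 means no match yet; S1 means the last symbol is `p`; S2 means the last 2 symbols are `pp`. Only S2 accepts. On a mismatch, fall back to the longest proper suffix that is still a prefix of `pp`.
A 3-state machine:
        p   q  
>  S0   S1  S0 
   S1   S2  S0 
 * S2   S2  S0 
(> = start, * = accepting)

start=S0; accept=S2; S0-p->S1; S0-q->S0; S1-p->S2; S1-q->S0; S2-p->S2; S2-q->S0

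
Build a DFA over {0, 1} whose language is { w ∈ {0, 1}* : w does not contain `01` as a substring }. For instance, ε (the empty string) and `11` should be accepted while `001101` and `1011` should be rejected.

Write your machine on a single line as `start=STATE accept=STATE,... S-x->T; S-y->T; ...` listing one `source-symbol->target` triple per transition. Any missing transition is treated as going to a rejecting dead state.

This is the complement of 'contains `01`'. Use the same substring-matching states — S0 through S2 holding how much of `01` has just been matched — but flip the accepting set: everything except the trap S2 accepts.
With 3 states:
        0   1  
>* S0   S1  S0 
 * S1   S1  S2 
   S2   S2  S2 
(> = start, * = accepting)

start=S0; accept=S0,S1; S0-0->S1; S0-1->S0; S1-0->S1; S1-1->S2; S2-0->S2; S2-1->S2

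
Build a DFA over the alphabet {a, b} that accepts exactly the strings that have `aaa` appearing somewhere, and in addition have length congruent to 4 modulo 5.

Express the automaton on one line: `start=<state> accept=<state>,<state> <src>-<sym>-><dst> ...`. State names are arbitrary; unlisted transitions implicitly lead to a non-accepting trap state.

Build one automaton per condition and run them in lockstep. The first has 4 states tracking whether and how much of `aaa` has been seen; the second has 5 states tracking the input length modulo 5. A product state is a pair (one from each), accepting exactly when both do.
With 20 states:
          a    b  
>  s0     s1   s2 
   s1     s3   s4 
   s2     s5   s4 
   s3     s6   s7 
   s4     s8   s7 
   s5     s9   s7 
   s6    s10  s10 
   s7    s11  s12 
   s8    s13  s12 
   s9    s10  s12 
 * s10   s14  s14 
   s11   s15   s0 
   s12   s16   s0 
   s13   s14   s0 
   s14   s17  s17 
   s15   s17   s2 
   s16   s18   s2 
   s17   s19  s19 
   s18   s19   s4 
   s19    s6   s6 
(> = start, * = accepting)

start=s0 accept=s10 s0-a->s1 s0-b->s2 s1-a->s3 s1-b->s4 s2-a->s5 s2-b->s4 s3-a->s6 s3-b->s7 s4-a->s8 s4-b->s7 s5-a->s9 s5-b->s7 s6-a->s10 s6-b->s10 s7-a->s11 s7-b->s12 s8-a->s13 s8-b->s12 s9-a->s10 s9-b->s12 s10-a->s14 s10-b->s14 s11-a->s15 s11-b->s0 s12-a->s16 s12-b->s0 s13-a->s14 s13-b->s0 s14-a->s17 s14-b->s17 s15-a->s17 s15-b->s2 s16-a->s18 s16-b->s2 s17-a->s19 s17-b->s19 s18-a->s19 s18-b->s4 s19-a->s6 s19-b->s6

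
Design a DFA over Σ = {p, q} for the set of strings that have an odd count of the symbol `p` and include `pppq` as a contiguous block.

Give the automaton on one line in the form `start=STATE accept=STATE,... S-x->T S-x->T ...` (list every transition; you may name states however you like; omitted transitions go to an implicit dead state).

start=S0 accept=S7 S0-p->S1 S0-q->S0 S1-p->S2 S1-q->S3 S2-p->S4 S2-q->S0 S3-p->S5 S3-q->S3 S4-p->S6 S4-q->S7 S5-p->S8 S5-q->S0 S6-p->S4 S6-q->S9 S7-p->S9 S7-q->S7 S8-p->S6 S8-q->S3 S9-p->S7 S9-q->S9

Build one automaton per condition and run them in lockstep. One (2 states) tracks the count of `p`s modulo 2; the other (5 states) tracks whether and how much of `pppq` has been seen. Each combined state is a pair, one component from each; accept when both components accept.
        p   q  
>  S0   S1  S0 
   S1   S2  S3 
   S2   S4  S0 
   S3   S5  S3 
   S4   S6  S7 
   S5   S8  S0 
   S6   S4  S9 
 * S7   S9  S7 
   S8   S6  S3 
   S9   S7  S9 
(> = start, * = accepting)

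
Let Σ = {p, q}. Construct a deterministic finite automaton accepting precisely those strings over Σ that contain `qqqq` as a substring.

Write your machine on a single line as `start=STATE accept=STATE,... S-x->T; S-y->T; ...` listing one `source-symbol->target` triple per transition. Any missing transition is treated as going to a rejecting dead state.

start=s0; accept=s4; s0-p->s0; s0-q->s1; s1-p->s0; s1-q->s2; s2-p->s0; s2-q->s3; s3-p->s0; s3-q->s4; s4-p->s4; s4-q->s4

States s0..s3 record the length of the longest prefix of `qqqq` that matches the current input suffix. Reaching s4 means `qqqq` has been seen, and we stay there forever. Accept from s4.
With 5 states:
        p   q  
>  s0   s0  s1 
   s1   s0  s2 
   s2   s0  s3 
   s3   s0  s4 
 * s4   s4  s4 
(> = start, * = accepting)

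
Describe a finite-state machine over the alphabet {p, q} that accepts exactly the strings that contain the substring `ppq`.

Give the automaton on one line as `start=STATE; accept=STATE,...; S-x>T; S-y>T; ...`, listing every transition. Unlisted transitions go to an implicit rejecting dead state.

start=s0; accept=s3; s0-p>s1; s0-q>s0; s1-p>s2; s1-q>s0; s2-p>s2; s2-q>s3; s3-p>s3; s3-q>s3

States s0..s2 record the length of the longest prefix of `ppq` that matches the current input suffix. Reaching s3 means `ppq` has been seen, and we stay there forever. Accept from s3.
A 4-state machine:
        p   q  
>  s0   s1  s0 
   s1   s2  s0 
   s2   s2  s3 
 * s3   s3  s3 
(> = start, * = accepting)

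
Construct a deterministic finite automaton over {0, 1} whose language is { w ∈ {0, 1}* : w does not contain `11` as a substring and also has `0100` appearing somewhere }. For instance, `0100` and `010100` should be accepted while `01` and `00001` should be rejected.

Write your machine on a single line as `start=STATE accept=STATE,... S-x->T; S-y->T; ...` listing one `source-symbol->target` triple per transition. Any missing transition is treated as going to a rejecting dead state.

start=s0; accept=s6,s7; s0-0->s1; s0-1->s2; s1-0->s1; s1-1->s3; s2-0->s1; s2-1->s4; s3-0->s5; s3-1->s4; s4-0->s4; s4-1->s4; s5-0->s6; s5-1->s3; s6-0->s6; s6-1->s7; s7-0->s6; s7-1->s4

Handle the two conditions separately and then intersect. One (3 states) tracks partial matches of the forbidden pattern `11`; the other (5 states) tracks whether and how much of `0100` has been seen. Each combined state is a pair, one component from each; accept when both components accept. Minimizing collapses redundant product states.
8 states suffice.
        0   1  
>  s0   s1  s2 
   s1   s1  s3 
   s2   s1  s4 
   s3   s5  s4 
   s4   s4  s4 
   s5   s6  s3 
 * s6   s6  s7 
 * s7   s6  s4 
(> = start, * = accepting)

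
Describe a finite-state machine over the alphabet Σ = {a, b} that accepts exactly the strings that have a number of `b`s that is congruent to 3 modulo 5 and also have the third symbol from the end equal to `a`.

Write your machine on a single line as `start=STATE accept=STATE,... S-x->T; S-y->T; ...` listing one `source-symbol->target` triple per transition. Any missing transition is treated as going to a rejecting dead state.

start=q0; accept=q7,q12,q13,q15; q0-a->q0; q0-b->q1; q1-a->q2; q1-b->q3; q2-a->q2; q2-b->q4; q3-a->q5; q3-b->q6; q4-a->q5; q4-b->q7; q5-a->q8; q5-b->q9; q6-a->q10; q6-b->q11; q7-a->q10; q7-b->q11; q8-a->q8; q8-b->q12; q9-a->q13; q9-b->q11; q10-a->q14; q10-b->q11; q11-a->q11; q11-b->q0; q12-a->q13; q12-b->q11; q13-a->q14; q13-b->q11; q14-a->q15; q14-b->q11; q15-a->q15; q15-b->q11

Handle the two conditions separately and then intersect. One (5 states) tracks the count of `b`s modulo 5; the other (15 states) tracks the last 3 symbols read. Each combined state is a pair, one component from each; accept when both components accept. After merging equivalent states the machine shrinks.
          a    b  
>  q0     q0   q1 
   q1     q2   q3 
   q2     q2   q4 
   q3     q5   q6 
   q4     q5   q7 
   q5     q8   q9 
   q6    q10  q11 
 * q7    q10  q11 
   q8     q8  q12 
   q9    q13  q11 
   q10   q14  q11 
   q11   q11   q0 
 * q12   q13  q11 
 * q13   q14  q11 
   q14   q15  q11 
 * q15   q15  q11 
(> = start, * = accepting)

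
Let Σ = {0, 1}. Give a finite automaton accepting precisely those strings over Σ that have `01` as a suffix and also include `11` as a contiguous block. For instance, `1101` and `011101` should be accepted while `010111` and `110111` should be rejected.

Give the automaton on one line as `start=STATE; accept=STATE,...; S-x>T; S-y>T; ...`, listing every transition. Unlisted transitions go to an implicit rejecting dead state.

start=S0; accept=S4; S0-0>S0; S0-1>S1; S1-0>S0; S1-1>S2; S2-0>S3; S2-1>S2; S3-0>S3; S3-1>S4; S4-0>S3; S4-1>S2

Build one automaton per condition and run them in lockstep. One (3 states) tracks how much of the suffix `01` has currently been matched; the other (3 states) tracks whether and how much of `11` has been seen. Each combined state is a pair, one component from each; accept when both components accept. Equivalent product states are then merged.
        0   1  
>  S0   S0  S1 
   S1   S0  S2 
   S2   S3  S2 
   S3   S3  S4 
 * S4   S3  S2 
(> = start, * = accepting)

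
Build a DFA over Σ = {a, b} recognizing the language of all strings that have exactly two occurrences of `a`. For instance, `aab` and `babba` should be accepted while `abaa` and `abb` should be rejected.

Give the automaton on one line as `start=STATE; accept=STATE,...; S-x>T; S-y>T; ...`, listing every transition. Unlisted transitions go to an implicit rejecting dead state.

start=s0; accept=s2; s0-a>s1; s0-b>s0; s1-a>s2; s1-b>s1; s2-a>s3; s2-b>s2; s3-a>s3; s3-b>s3

Count `a`s, saturating at 3: states s0 through s2 mean 0 through 2 `a`s seen; s3 means more than 2. Each `a` increments (capped at s3); other symbols loop. Accept from {s2}.
A 4-state machine:
        a   b  
>  s0   s1  s0 
   s1   s2  s1 
 * s2   s3  s2 
   s3   s3  s3 
(> = start, * = accepting)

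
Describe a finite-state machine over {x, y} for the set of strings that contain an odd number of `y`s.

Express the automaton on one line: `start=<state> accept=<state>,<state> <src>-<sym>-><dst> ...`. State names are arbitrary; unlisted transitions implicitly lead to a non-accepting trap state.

Keep the running count of `y`s modulo 2: each `y` advances along the cycle q0 → q1 → q0 while other symbols loop. Accept at q1.
With 2 states:
        x   y  
>  q0   q0  q1 
 * q1   q1  q0 
(> = start, * = accepting)

start=q0 accept=q1 q0-x->q0 q0-y->q1 q1-x->q1 q1-y->q0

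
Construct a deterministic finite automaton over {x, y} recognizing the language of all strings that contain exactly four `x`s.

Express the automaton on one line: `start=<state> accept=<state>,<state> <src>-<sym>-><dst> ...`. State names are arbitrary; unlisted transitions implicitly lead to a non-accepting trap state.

Count `x`s, saturating at 5: states s0 through s4 mean 0 through 4 `x`s seen; s5 means more than 4. Each `x` increments (capped at s5); other symbols loop. Accept from {s4}.
With 6 states:
        x   y  
>  s0   s1  s0 
   s1   s2  s1 
   s2   s3  s2 
   s3   s4  s3 
 * s4   s5  s4 
   s5   s5  s5 
(> = start, * = accepting)

start=s0 accept=s4 s0-x->s1 s0-y->s0 s1-x->s2 s1-y->s1 s2-x->s3 s2-y->s2 s3-x->s4 s3-y->s3 s4-x->s5 s4-y->s4 s5-x->s5 s5-y->s5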